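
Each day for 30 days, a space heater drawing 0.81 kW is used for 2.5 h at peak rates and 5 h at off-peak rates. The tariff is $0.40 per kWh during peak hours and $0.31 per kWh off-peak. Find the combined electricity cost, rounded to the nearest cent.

Peak energy = 0.81 kW × 2.5 h × 30 = 60.75 kWh
Off-peak energy = 0.81 kW × 5 h × 30 = 121.5 kWh
Cost = 60.75 × $0.40 + 121.5 × $0.31 = $24.3 + $37.665 = $61.97

$61.97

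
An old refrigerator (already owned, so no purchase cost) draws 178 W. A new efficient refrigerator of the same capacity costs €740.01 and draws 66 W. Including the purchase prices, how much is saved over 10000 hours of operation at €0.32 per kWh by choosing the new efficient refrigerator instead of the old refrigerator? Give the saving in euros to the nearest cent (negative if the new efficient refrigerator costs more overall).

-€381.61

old refrigerator: €0.00 + (178/1000) kW × 10000 h × €0.32 = €0.00 + €569.6 = €569.6
new efficient refrigerator: €740.01 + (66/1000) kW × 10000 h × €0.32 = €740.01 + €211.2 = €951.21
Saving = €569.6 − €951.21 = −€381.61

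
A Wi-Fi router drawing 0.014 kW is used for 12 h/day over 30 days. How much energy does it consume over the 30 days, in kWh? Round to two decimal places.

5.04 kWh

Runtime = 12 h/day × 30 days = 360 h
Energy = 0.014 kW × 360 h = 5.04 kWh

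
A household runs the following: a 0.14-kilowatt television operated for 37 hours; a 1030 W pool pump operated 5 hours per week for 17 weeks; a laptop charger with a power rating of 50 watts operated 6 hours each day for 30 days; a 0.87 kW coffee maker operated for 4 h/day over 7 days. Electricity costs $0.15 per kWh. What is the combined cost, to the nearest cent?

television: 0.14 kW × 37 h = 5.18 kWh
pool pump: Runtime = 5 h/week × 17 weeks = 85 h
pool pump: 1.03 kW × 85 h = 87.55 kWh
laptop charger: Runtime = 6 h/day × 30 days = 180 h
laptop charger: 0.05 kW × 180 h = 9 kWh
coffee maker: Runtime = 4 h/day × 7 days = 28 h
coffee maker: 0.87 kW × 28 h = 24.36 kWh
Total energy = 126.09 kWh
Cost = 126.09 × $0.15 = $18.91

$18.91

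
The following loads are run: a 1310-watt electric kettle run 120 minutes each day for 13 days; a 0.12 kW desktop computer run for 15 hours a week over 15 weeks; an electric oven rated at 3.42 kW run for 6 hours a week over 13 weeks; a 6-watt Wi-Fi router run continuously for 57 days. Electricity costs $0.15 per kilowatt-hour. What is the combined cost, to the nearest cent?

$50.40

electric kettle: Runtime = 120 min × 13 = 1560 min = 26 h
electric kettle: 1.31 kW × 26 h = 34.06 kWh
desktop computer: Runtime = 15 h/week × 15 weeks = 225 h
desktop computer: 0.12 kW × 225 h = 27 kWh
electric oven: Runtime = 6 h/week × 13 weeks = 78 h
electric oven: 3.42 kW × 78 h = 266.76 kWh
Wi-Fi router: Runtime = 24 h × 57 = 1368 h
Wi-Fi router: 0.006 kW × 1368 h = 8.208 kWh
Total energy = 336.028 kWh
Cost = 336.028 × $0.15 = $50.40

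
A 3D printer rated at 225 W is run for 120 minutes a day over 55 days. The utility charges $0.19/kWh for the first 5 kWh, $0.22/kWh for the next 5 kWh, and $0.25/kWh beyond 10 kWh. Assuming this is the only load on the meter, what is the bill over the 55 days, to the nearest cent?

Runtime = 120 min × 55 = 6600 min = 110 h
Energy = 0.225 kW × 110 h = 24.75 kWh
Tier 1 (0–5 kWh): 5 × $0.19 = $0.95
Tier 2 (5–10 kWh): 5 × $0.22 = $1.1
Above 10 kWh: 14.75 × $0.25 = $3.6875
Bill = $5.74

$5.74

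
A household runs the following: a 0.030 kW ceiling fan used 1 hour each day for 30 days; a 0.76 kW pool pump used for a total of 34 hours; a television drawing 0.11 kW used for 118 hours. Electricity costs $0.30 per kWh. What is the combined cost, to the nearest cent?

$11.92

ceiling fan: Runtime = 1 h/day × 30 days = 30 h
ceiling fan: 0.03 kW × 30 h = 0.9 kWh
pool pump: 0.76 kW × 34 h = 25.84 kWh
television: 0.11 kW × 118 h = 12.98 kWh
Total energy = 39.72 kWh
Cost = 39.72 × $0.30 = $11.92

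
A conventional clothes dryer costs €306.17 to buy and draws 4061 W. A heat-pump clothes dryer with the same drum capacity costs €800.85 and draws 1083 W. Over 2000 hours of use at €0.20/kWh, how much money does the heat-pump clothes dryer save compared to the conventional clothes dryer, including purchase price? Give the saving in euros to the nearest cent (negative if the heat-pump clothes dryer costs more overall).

conventional clothes dryer: €306.17 + (4061/1000) kW × 2000 h × €0.20 = €306.17 + €1624.4 = €1930.57
heat-pump clothes dryer: €800.85 + (1083/1000) kW × 2000 h × €0.20 = €800.85 + €433.2 = €1234.05
Saving = €1930.57 − €1234.05 = €696.52

€696.52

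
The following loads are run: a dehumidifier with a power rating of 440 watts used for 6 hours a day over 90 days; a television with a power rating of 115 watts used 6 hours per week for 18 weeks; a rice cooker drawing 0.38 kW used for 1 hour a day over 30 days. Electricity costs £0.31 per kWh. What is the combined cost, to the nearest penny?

£81.04

dehumidifier: Runtime = 6 h/day × 90 days = 540 h
dehumidifier: 0.44 kW × 540 h = 237.6 kWh
television: Runtime = 6 h/week × 18 weeks = 108 h
television: 0.115 kW × 108 h = 12.42 kWh
rice cooker: Runtime = 1 h/day × 30 days = 30 h
rice cooker: 0.38 kW × 30 h = 11.4 kWh
Total energy = 261.42 kWh
Cost = 261.42 × £0.31 = £81.04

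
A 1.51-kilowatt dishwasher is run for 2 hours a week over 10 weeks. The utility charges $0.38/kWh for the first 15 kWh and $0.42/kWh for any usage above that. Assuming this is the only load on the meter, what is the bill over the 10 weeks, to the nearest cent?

$12.08

Runtime = 2 h/week × 10 weeks = 20 h
Energy = 1.51 kW × 20 h = 30.2 kWh
Tier 1 (0–15 kWh): 15 × $0.38 = $5.7
Above 15 kWh: 15.2 × $0.42 = $6.384
Bill = $12.08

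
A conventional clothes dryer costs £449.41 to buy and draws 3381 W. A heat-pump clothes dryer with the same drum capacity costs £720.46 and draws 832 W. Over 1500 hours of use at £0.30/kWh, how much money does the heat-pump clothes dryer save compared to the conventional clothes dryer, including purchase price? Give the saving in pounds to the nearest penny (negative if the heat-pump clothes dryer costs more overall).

£876.00

conventional clothes dryer: £449.41 + (3381/1000) kW × 1500 h × £0.30 = £449.41 + £1521.45 = £1970.86
heat-pump clothes dryer: £720.46 + (832/1000) kW × 1500 h × £0.30 = £720.46 + £374.4 = £1094.86
Saving = £1970.86 − £1094.86 = £876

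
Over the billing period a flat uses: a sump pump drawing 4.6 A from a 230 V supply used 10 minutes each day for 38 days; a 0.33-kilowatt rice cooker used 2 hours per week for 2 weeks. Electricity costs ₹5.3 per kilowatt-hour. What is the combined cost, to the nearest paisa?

sump pump: Power = 4.6 A × 230 V = 1058 W = 1.058 kW
sump pump: Runtime = 10 min × 38 = 380 min = 6.333333… h
sump pump: 1.058 kW × 6.333333… h = 6.700666… kWh
rice cooker: Runtime = 2 h/week × 2 weeks = 4 h
rice cooker: 0.33 kW × 4 h = 1.32 kWh
Total energy = 8.020666… kWh
Cost = 8.020666… × ₹5.3 = ₹42.51

₹42.51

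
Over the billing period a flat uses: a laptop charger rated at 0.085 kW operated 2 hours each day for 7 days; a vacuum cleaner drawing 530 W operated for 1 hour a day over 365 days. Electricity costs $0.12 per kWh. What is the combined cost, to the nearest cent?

laptop charger: Runtime = 2 h/day × 7 days = 14 h
laptop charger: 0.085 kW × 14 h = 1.19 kWh
vacuum cleaner: Runtime = 1 h/day × 365 days = 365 h
vacuum cleaner: 0.53 kW × 365 h = 193.45 kWh
Total energy = 194.64 kWh
Cost = 194.64 × $0.12 = $23.36

$23.36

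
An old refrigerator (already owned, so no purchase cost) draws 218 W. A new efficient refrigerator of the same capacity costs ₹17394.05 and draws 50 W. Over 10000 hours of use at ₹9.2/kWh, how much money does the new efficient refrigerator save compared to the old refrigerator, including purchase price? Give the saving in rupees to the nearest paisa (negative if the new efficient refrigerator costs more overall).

-₹1938.05

old refrigerator: ₹0.00 + (218/1000) kW × 10000 h × ₹9.2 = ₹0.00 + ₹20056 = ₹20056
new efficient refrigerator: ₹17394.05 + (50/1000) kW × 10000 h × ₹9.2 = ₹17394.05 + ₹4600 = ₹21994.05
Saving = ₹20056 − ₹21994.05 = −₹1938.05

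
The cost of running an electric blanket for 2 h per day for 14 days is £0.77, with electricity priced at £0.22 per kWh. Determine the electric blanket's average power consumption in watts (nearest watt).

Energy = £0.77 ÷ £0.22/kWh = 3.5 kWh
Runtime = 2 h/day × 14 days = 28 h
Power = 3.5 kWh ÷ 28 h = 0.125 kW = 125 W

125 W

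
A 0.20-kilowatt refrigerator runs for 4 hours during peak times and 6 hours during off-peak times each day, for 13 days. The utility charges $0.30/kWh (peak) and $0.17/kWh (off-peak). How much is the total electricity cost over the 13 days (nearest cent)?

Peak energy = 0.2 kW × 4 h × 13 = 10.4 kWh
Off-peak energy = 0.2 kW × 6 h × 13 = 15.6 kWh
Cost = 10.4 × $0.30 + 15.6 × $0.17 = $3.12 + $2.652 = $5.77

$5.77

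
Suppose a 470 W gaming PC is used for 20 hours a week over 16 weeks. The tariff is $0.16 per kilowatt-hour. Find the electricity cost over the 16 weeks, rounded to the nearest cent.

$24.06

Runtime = 20 h/week × 16 weeks = 320 h
Energy = 0.47 kW × 320 h = 150.4 kWh
Cost = 150.4 kWh × $0.16/kWh = $24.06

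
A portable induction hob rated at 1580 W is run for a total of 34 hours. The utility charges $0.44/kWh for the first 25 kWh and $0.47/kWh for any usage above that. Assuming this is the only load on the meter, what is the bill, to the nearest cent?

$24.50

Energy = 1.58 kW × 34 h = 53.72 kWh
Tier 1 (0–25 kWh): 25 × $0.44 = $11
Above 25 kWh: 28.72 × $0.47 = $13.4984
Bill = $24.50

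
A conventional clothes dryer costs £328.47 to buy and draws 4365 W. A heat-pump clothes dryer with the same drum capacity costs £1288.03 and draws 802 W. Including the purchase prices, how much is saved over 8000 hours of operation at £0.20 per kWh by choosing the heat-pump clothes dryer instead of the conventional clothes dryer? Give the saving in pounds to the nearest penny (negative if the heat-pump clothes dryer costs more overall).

£4741.24

conventional clothes dryer: £328.47 + (4365/1000) kW × 8000 h × £0.20 = £328.47 + £6984 = £7312.47
heat-pump clothes dryer: £1288.03 + (802/1000) kW × 8000 h × £0.20 = £1288.03 + £1283.2 = £2571.23
Saving = £7312.47 − £2571.23 = £4741.24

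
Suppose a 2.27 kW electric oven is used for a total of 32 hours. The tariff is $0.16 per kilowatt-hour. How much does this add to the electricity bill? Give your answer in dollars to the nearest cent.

$11.62

Energy = 2.27 kW × 32 h = 72.64 kWh
Cost = 72.64 kWh × $0.16/kWh = $11.62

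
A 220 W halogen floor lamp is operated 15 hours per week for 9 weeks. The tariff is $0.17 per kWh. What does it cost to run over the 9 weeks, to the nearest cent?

$5.05

Runtime = 15 h/week × 9 weeks = 135 h
Energy = 0.22 kW × 135 h = 29.7 kWh
Cost = 29.7 kWh × $0.17/kWh = $5.05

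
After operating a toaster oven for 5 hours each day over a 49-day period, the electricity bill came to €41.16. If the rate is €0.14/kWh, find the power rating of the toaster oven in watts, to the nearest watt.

1200 W

Energy = €41.16 ÷ €0.14/kWh = 294 kWh
Runtime = 5 h/day × 49 days = 245 h
Power = 294 kWh ÷ 245 h = 1.2 kW = 1200 W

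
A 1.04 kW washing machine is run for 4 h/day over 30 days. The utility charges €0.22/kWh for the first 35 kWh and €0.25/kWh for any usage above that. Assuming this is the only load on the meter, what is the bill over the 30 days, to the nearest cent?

Runtime = 4 h/day × 30 days = 120 h
Energy = 1.04 kW × 120 h = 124.8 kWh
Tier 1 (0–35 kWh): 35 × €0.22 = €7.7
Above 35 kWh: 89.8 × €0.25 = €22.45
Bill = €30.15

€30.15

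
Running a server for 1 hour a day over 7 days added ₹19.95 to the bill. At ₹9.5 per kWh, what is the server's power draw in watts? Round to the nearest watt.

300 W

Energy = ₹19.95 ÷ ₹9.5/kWh = 2.1 kWh
Runtime = 1 h/day × 7 days = 7 h
Power = 2.1 kWh ÷ 7 h = 0.3 kW = 300 W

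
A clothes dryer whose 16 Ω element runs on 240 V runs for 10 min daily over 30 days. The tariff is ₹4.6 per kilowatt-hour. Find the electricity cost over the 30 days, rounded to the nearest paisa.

Power = V²/R = 240²/16 = 3600 W = 3.6 kW
Runtime = 10 min × 30 = 300 min = 5 h
Energy = 3.6 kW × 5 h = 18 kWh
Cost = 18 kWh × ₹4.6/kWh = ₹82.80

₹82.80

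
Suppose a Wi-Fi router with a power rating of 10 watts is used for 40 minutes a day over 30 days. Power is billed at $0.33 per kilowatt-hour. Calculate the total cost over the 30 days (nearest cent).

Runtime = 40 min × 30 = 1200 min = 20 h
Energy = 0.01 kW × 20 h = 0.2 kWh
Cost = 0.2 kWh × $0.33/kWh = $0.07

$0.07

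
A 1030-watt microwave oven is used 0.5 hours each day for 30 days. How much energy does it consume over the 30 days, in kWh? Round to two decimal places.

Runtime = 0.5 h/day × 30 days = 15 h
Energy = 1.03 kW × 15 h = 15.45 kWh

15.45 kWh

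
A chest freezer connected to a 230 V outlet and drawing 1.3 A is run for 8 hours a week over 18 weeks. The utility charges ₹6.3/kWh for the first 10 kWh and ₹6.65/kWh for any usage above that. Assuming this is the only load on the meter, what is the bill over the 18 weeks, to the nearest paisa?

₹282.82

Power = 1.3 A × 230 V = 299 W = 0.299 kW
Runtime = 8 h/week × 18 weeks = 144 h
Energy = 0.299 kW × 144 h = 43.056 kWh
Tier 1 (0–10 kWh): 10 × ₹6.3 = ₹63
Above 10 kWh: 33.056 × ₹6.65 = ₹219.8224
Bill = ₹282.82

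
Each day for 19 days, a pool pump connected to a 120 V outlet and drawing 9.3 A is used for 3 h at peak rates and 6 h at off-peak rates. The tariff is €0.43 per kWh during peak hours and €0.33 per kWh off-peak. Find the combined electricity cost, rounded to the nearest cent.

Power = 9.3 A × 120 V = 1116 W = 1.116 kW
Peak energy = 1.116 kW × 3 h × 19 = 63.612 kWh
Off-peak energy = 1.116 kW × 6 h × 19 = 127.224 kWh
Cost = 63.612 × €0.43 + 127.224 × €0.33 = €27.35316 + €41.98392 = €69.34

€69.34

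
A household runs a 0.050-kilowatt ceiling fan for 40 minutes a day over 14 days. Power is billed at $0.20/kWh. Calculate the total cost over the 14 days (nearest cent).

$0.09

Runtime = 40 min × 14 = 560 min = 9.333333… h
Energy = 0.05 kW × 9.333333… h = 0.466666… kWh
Cost = 0.466666… kWh × $0.20/kWh = $0.09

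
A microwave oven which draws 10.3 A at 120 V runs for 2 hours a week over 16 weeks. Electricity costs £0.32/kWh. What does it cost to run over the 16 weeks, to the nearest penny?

Power = 10.3 A × 120 V = 1236 W = 1.236 kW
Runtime = 2 h/week × 16 weeks = 32 h
Energy = 1.236 kW × 32 h = 39.552 kWh
Cost = 39.552 kWh × £0.32/kWh = £12.66

£12.66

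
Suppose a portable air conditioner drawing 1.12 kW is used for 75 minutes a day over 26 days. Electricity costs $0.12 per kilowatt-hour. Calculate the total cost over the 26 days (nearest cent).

Runtime = 75 min × 26 = 1950 min = 32.5 h
Energy = 1.12 kW × 32.5 h = 36.4 kWh
Cost = 36.4 kWh × $0.12/kWh = $4.37

$4.37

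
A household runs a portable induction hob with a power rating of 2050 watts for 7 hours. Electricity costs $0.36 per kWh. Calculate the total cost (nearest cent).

$5.17

Energy = 2.05 kW × 7 h = 14.35 kWh
Cost = 14.35 kWh × $0.36/kWh = $5.17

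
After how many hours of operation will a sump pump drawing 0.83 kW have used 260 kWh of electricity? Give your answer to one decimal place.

Hours = 260 kWh ÷ 0.83 kW = 313.3 h

313.3 h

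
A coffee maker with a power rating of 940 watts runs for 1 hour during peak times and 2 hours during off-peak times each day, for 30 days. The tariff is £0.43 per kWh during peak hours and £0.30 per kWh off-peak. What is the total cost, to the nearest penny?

£29.05

Peak energy = 0.94 kW × 1 h × 30 = 28.2 kWh
Off-peak energy = 0.94 kW × 2 h × 30 = 56.4 kWh
Cost = 28.2 × £0.43 + 56.4 × £0.30 = £12.126 + £16.92 = £29.05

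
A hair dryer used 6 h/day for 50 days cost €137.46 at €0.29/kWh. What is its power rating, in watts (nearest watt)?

1580 W

Energy = €137.46 ÷ €0.29/kWh = 474 kWh
Runtime = 6 h/day × 50 days = 300 h
Power = 474 kWh ÷ 300 h = 1.58 kW = 1580 W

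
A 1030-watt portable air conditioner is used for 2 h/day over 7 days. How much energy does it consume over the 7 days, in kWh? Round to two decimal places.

Runtime = 2 h/day × 7 days = 14 h
Energy = 1.03 kW × 14 h = 14.42 kWh

14.42 kWh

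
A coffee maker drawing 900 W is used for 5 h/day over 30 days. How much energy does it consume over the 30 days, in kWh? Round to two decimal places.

135.00 kWh

Runtime = 5 h/day × 30 days = 150 h
Energy = 0.9 kW × 150 h = 135 kWh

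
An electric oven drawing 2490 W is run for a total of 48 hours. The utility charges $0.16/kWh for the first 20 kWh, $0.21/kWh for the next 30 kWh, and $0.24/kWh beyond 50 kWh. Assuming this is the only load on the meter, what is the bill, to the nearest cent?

Energy = 2.49 kW × 48 h = 119.52 kWh
Tier 1 (0–20 kWh): 20 × $0.16 = $3.2
Tier 2 (20–50 kWh): 30 × $0.21 = $6.3
Above 50 kWh: 69.52 × $0.24 = $16.6848
Bill = $26.18

$26.18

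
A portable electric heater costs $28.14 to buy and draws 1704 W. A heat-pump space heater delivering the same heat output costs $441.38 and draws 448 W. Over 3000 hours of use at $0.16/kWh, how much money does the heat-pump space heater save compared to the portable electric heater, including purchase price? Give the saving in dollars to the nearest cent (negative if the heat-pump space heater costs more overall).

$189.64

portable electric heater: $28.14 + (1704/1000) kW × 3000 h × $0.16 = $28.14 + $817.92 = $846.06
heat-pump space heater: $441.38 + (448/1000) kW × 3000 h × $0.16 = $441.38 + $215.04 = $656.42
Saving = $846.06 − $656.42 = $189.64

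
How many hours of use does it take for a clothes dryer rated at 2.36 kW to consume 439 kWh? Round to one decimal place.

186.0 h

Hours = 439 kWh ÷ 2.36 kW = 186.0 h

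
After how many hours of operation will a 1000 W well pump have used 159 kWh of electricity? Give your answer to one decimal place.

159.0 h

Hours = 159 kWh ÷ 1 kW = 159.0 h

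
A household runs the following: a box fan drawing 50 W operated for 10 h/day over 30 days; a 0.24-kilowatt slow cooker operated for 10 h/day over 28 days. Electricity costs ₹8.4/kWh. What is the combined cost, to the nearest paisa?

₹690.48

box fan: Runtime = 10 h/day × 30 days = 300 h
box fan: 0.05 kW × 300 h = 15 kWh
slow cooker: Runtime = 10 h/day × 28 days = 280 h
slow cooker: 0.24 kW × 280 h = 67.2 kWh
Total energy = 82.2 kWh
Cost = 82.2 × ₹8.4 = ₹690.48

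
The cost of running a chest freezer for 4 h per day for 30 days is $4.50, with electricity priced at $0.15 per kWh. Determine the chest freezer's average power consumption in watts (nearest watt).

250 W

Energy = $4.50 ÷ $0.15/kWh = 30 kWh
Runtime = 4 h/day × 30 days = 120 h
Power = 30 kWh ÷ 120 h = 0.25 kW = 250 W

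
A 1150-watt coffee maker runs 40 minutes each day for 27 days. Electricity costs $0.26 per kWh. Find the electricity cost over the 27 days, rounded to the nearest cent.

$5.38

Runtime = 40 min × 27 = 1080 min = 18 h
Energy = 1.15 kW × 18 h = 20.7 kWh
Cost = 20.7 kWh × $0.26/kWh = $5.38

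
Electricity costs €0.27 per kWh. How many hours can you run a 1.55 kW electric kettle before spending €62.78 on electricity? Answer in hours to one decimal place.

150.0 h

Energy available = €62.78 ÷ €0.27/kWh = 232.5185 kWh
Hours = 232.5185 kWh ÷ 1.55 kW = 150.0 h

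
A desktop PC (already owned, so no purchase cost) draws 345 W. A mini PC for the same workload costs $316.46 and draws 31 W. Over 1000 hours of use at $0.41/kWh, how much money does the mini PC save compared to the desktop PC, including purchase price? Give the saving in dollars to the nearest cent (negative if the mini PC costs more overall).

desktop PC: $0.00 + (345/1000) kW × 1000 h × $0.41 = $0.00 + $141.45 = $141.45
mini PC: $316.46 + (31/1000) kW × 1000 h × $0.41 = $316.46 + $12.71 = $329.17
Saving = $141.45 − $329.17 = −$187.72

-$187.72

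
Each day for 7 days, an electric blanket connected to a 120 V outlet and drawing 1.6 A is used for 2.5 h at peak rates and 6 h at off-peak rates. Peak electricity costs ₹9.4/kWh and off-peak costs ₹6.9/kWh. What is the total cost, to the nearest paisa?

Power = 1.6 A × 120 V = 192 W = 0.192 kW
Peak energy = 0.192 kW × 2.5 h × 7 = 3.36 kWh
Off-peak energy = 0.192 kW × 6 h × 7 = 8.064 kWh
Cost = 3.36 × ₹9.4 + 8.064 × ₹6.9 = ₹31.584 + ₹55.6416 = ₹87.23

₹87.23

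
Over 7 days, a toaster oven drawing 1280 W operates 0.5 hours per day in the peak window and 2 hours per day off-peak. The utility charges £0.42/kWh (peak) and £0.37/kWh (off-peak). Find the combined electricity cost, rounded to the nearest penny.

Peak energy = 1.28 kW × 0.5 h × 7 = 4.48 kWh
Off-peak energy = 1.28 kW × 2 h × 7 = 17.92 kWh
Cost = 4.48 × £0.42 + 17.92 × £0.37 = £1.8816 + £6.6304 = £8.51

£8.51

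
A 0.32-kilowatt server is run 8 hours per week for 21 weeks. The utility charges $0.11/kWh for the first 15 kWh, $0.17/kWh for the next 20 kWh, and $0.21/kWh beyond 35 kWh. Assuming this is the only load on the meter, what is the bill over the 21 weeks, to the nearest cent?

Runtime = 8 h/week × 21 weeks = 168 h
Energy = 0.32 kW × 168 h = 53.76 kWh
Tier 1 (0–15 kWh): 15 × $0.11 = $1.65
Tier 2 (15–35 kWh): 20 × $0.17 = $3.4
Above 35 kWh: 18.76 × $0.21 = $3.9396
Bill = $8.99

$8.99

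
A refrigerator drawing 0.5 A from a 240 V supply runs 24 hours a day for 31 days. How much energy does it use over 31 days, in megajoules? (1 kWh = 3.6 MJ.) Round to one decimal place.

Power = 0.5 A × 240 V = 120 W = 0.12 kW
Runtime = 24 h × 31 = 744 h
Energy = 0.12 kW × 744 h = 89.28 kWh
= 89.28 × 3.6 MJ = 321.4 MJ

321.4 MJ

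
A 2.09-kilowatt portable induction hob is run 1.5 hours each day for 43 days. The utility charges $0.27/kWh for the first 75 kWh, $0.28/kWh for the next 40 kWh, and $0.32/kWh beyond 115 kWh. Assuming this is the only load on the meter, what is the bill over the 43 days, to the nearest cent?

$37.79

Runtime = 1.5 h/day × 43 days = 64.5 h
Energy = 2.09 kW × 64.5 h = 134.805 kWh
Tier 1 (0–75 kWh): 75 × $0.27 = $20.25
Tier 2 (75–115 kWh): 40 × $0.28 = $11.2
Above 115 kWh: 19.805 × $0.32 = $6.3376
Bill = $37.79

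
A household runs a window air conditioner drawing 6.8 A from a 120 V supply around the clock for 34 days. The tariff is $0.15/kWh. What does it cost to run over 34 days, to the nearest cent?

$99.88

Power = 6.8 A × 120 V = 816 W = 0.816 kW
Runtime = 24 h × 34 = 816 h
Energy = 0.816 kW × 816 h = 665.856 kWh
Cost = 665.856 kWh × $0.15/kWh = $99.88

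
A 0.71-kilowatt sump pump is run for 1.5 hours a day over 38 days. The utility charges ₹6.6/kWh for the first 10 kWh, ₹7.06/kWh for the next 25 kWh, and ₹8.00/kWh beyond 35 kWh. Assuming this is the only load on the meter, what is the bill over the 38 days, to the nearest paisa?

₹286.26

Runtime = 1.5 h/day × 38 days = 57 h
Energy = 0.71 kW × 57 h = 40.47 kWh
Tier 1 (0–10 kWh): 10 × ₹6.6 = ₹66
Tier 2 (10–35 kWh): 25 × ₹7.06 = ₹176.5
Above 35 kWh: 5.47 × ₹8.00 = ₹43.76
Bill = ₹286.26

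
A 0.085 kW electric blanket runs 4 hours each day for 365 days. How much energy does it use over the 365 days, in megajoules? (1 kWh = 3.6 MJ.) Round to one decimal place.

446.8 MJ

Runtime = 4 h/day × 365 days = 1460 h
Energy = 0.085 kW × 1460 h = 124.1 kWh
= 124.1 × 3.6 MJ = 446.8 MJ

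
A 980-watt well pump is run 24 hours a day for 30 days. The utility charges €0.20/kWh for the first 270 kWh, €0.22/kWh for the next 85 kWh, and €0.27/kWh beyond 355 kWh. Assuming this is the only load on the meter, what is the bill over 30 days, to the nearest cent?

Runtime = 24 h × 30 = 720 h
Energy = 0.98 kW × 720 h = 705.6 kWh
Tier 1 (0–270 kWh): 270 × €0.20 = €54
Tier 2 (270–355 kWh): 85 × €0.22 = €18.7
Above 355 kWh: 350.6 × €0.27 = €94.662
Bill = €167.36

€167.36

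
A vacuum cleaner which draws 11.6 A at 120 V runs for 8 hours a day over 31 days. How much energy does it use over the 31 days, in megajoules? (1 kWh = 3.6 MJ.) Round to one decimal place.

Power = 11.6 A × 120 V = 1392 W = 1.392 kW
Runtime = 8 h/day × 31 days = 248 h
Energy = 1.392 kW × 248 h = 345.216 kWh
= 345.216 × 3.6 MJ = 1242.8 MJ

1242.8 MJ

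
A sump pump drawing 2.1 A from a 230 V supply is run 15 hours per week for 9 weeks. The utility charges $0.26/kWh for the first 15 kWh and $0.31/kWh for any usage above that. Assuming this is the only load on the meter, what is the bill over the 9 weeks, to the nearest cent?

$19.46

Power = 2.1 A × 230 V = 483 W = 0.483 kW
Runtime = 15 h/week × 9 weeks = 135 h
Energy = 0.483 kW × 135 h = 65.205 kWh
Tier 1 (0–15 kWh): 15 × $0.26 = $3.9
Above 15 kWh: 50.205 × $0.31 = $15.56355
Bill = $19.46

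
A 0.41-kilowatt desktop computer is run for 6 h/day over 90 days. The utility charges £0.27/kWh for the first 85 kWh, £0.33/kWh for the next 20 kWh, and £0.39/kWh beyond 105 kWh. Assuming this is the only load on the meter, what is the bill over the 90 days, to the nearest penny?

£74.95

Runtime = 6 h/day × 90 days = 540 h
Energy = 0.41 kW × 540 h = 221.4 kWh
Tier 1 (0–85 kWh): 85 × £0.27 = £22.95
Tier 2 (85–105 kWh): 20 × £0.33 = £6.6
Above 105 kWh: 116.4 × £0.39 = £45.396
Bill = £74.95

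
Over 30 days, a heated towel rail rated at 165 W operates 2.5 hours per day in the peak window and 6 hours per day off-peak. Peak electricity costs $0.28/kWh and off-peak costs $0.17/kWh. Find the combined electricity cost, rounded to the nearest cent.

$8.51

Peak energy = 0.165 kW × 2.5 h × 30 = 12.375 kWh
Off-peak energy = 0.165 kW × 6 h × 30 = 29.7 kWh
Cost = 12.375 × $0.28 + 29.7 × $0.17 = $3.465 + $5.049 = $8.51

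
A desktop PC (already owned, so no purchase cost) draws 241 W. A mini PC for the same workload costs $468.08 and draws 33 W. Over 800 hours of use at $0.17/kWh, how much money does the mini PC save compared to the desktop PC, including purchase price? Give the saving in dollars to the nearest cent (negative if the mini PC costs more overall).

-$439.79

desktop PC: $0.00 + (241/1000) kW × 800 h × $0.17 = $0.00 + $32.776 = $32.776
mini PC: $468.08 + (33/1000) kW × 800 h × $0.17 = $468.08 + $4.488 = $472.568
Saving = $32.776 − $472.568 = −$439.792 → -$439.79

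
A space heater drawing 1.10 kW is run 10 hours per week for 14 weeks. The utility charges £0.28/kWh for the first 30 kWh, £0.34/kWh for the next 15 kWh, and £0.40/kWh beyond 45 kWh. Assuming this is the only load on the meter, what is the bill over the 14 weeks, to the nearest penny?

Runtime = 10 h/week × 14 weeks = 140 h
Energy = 1.1 kW × 140 h = 154 kWh
Tier 1 (0–30 kWh): 30 × £0.28 = £8.4
Tier 2 (30–45 kWh): 15 × £0.34 = £5.1
Above 45 kWh: 109 × £0.40 = £43.6
Bill = £57.10

£57.10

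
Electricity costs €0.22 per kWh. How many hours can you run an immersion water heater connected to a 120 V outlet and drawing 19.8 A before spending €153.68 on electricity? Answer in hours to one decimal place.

294.0 h

Power = 19.8 A × 120 V = 2376 W = 2.376 kW
Energy available = €153.68 ÷ €0.22/kWh = 698.5455 kWh
Hours = 698.5455 kWh ÷ 2.376 kW = 294.0 h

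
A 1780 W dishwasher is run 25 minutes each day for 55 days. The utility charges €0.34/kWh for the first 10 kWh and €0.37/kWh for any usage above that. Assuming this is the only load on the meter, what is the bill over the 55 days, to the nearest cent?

Runtime = 25 min × 55 = 1375 min = 22.916666… h
Energy = 1.78 kW × 22.916666… h = 40.791666… kWh
Tier 1 (0–10 kWh): 10 × €0.34 = €3.4
Above 10 kWh: 30.791666… × €0.37 = €11.392916…
Bill = €14.79

€14.79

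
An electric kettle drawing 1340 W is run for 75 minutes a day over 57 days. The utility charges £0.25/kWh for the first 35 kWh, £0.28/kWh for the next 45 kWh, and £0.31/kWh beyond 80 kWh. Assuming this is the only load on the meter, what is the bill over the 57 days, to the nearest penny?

Runtime = 75 min × 57 = 4275 min = 71.25 h
Energy = 1.34 kW × 71.25 h = 95.475 kWh
Tier 1 (0–35 kWh): 35 × £0.25 = £8.75
Tier 2 (35–80 kWh): 45 × £0.28 = £12.6
Above 80 kWh: 15.475 × £0.31 = £4.79725
Bill = £26.15

£26.15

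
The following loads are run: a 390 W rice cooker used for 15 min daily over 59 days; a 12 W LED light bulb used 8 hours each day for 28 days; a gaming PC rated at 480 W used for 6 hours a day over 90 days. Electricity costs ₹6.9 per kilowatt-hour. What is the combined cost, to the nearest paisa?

rice cooker: Runtime = 15 min × 59 = 885 min = 14.75 h
rice cooker: 0.39 kW × 14.75 h = 5.7525 kWh
LED light bulb: Runtime = 8 h/day × 28 days = 224 h
LED light bulb: 0.012 kW × 224 h = 2.688 kWh
gaming PC: Runtime = 6 h/day × 90 days = 540 h
gaming PC: 0.48 kW × 540 h = 259.2 kWh
Total energy = 267.6405 kWh
Cost = 267.6405 × ₹6.9 = ₹1846.72

₹1846.72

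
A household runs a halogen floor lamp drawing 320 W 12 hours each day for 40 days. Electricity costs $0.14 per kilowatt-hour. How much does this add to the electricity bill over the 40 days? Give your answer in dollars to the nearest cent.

Runtime = 12 h/day × 40 days = 480 h
Energy = 0.32 kW × 480 h = 153.6 kWh
Cost = 153.6 kWh × $0.14/kWh = $21.50

$21.50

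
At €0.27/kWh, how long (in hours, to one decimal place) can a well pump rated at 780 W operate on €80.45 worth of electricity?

382.0 h

Energy available = €80.45 ÷ €0.27/kWh = 297.963 kWh
Hours = 297.963 kWh ÷ 0.78 kW = 382.0 h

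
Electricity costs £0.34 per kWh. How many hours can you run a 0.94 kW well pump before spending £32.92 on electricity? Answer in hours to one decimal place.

Energy available = £32.92 ÷ £0.34/kWh = 96.8235 kWh
Hours = 96.8235 kWh ÷ 0.94 kW = 103.0 h

103.0 h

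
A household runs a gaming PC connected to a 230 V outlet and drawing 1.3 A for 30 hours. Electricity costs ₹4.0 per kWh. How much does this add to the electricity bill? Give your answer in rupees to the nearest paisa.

₹35.88

Power = 1.3 A × 230 V = 299 W = 0.299 kW
Energy = 0.299 kW × 30 h = 8.97 kWh
Cost = 8.97 kWh × ₹4.0/kWh = ₹35.88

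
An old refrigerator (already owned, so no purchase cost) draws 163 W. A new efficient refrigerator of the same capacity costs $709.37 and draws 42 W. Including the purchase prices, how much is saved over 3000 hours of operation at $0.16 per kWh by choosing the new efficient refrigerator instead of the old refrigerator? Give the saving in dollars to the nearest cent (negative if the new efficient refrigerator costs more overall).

-$651.29

old refrigerator: $0.00 + (163/1000) kW × 3000 h × $0.16 = $0.00 + $78.24 = $78.24
new efficient refrigerator: $709.37 + (42/1000) kW × 3000 h × $0.16 = $709.37 + $20.16 = $729.53
Saving = $78.24 − $729.53 = −$651.29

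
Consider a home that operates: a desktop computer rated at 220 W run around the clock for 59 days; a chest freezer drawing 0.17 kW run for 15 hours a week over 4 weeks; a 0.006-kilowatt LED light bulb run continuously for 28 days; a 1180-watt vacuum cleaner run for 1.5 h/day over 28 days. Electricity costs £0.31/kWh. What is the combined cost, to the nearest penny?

£116.35

desktop computer: Runtime = 24 h × 59 = 1416 h
desktop computer: 0.22 kW × 1416 h = 311.52 kWh
chest freezer: Runtime = 15 h/week × 4 weeks = 60 h
chest freezer: 0.17 kW × 60 h = 10.2 kWh
LED light bulb: Runtime = 24 h × 28 = 672 h
LED light bulb: 0.006 kW × 672 h = 4.032 kWh
vacuum cleaner: Runtime = 1.5 h/day × 28 days = 42 h
vacuum cleaner: 1.18 kW × 42 h = 49.56 kWh
Total energy = 375.312 kWh
Cost = 375.312 × £0.31 = £116.35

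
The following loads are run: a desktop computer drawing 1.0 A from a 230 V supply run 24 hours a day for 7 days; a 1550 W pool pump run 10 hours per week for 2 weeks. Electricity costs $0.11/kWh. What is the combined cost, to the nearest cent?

$7.66

desktop computer: Power = 1.0 A × 230 V = 230 W = 0.23 kW
desktop computer: Runtime = 24 h × 7 = 168 h
desktop computer: 0.23 kW × 168 h = 38.64 kWh
pool pump: Runtime = 10 h/week × 2 weeks = 20 h
pool pump: 1.55 kW × 20 h = 31 kWh
Total energy = 69.64 kWh
Cost = 69.64 × $0.11 = $7.66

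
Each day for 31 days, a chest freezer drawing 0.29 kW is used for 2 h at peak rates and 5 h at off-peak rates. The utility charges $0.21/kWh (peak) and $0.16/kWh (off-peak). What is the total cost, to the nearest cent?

$10.97

Peak energy = 0.29 kW × 2 h × 31 = 17.98 kWh
Off-peak energy = 0.29 kW × 5 h × 31 = 44.95 kWh
Cost = 17.98 × $0.21 + 44.95 × $0.16 = $3.7758 + $7.192 = $10.97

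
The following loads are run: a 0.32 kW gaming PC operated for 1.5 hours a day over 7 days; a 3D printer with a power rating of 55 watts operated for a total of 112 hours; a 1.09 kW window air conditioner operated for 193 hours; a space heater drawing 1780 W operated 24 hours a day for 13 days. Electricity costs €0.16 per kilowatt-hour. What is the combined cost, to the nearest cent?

gaming PC: Runtime = 1.5 h/day × 7 days = 10.5 h
gaming PC: 0.32 kW × 10.5 h = 3.36 kWh
3D printer: 0.055 kW × 112 h = 6.16 kWh
window air conditioner: 1.09 kW × 193 h = 210.37 kWh
space heater: Runtime = 24 h × 13 = 312 h
space heater: 1.78 kW × 312 h = 555.36 kWh
Total energy = 775.25 kWh
Cost = 775.25 × €0.16 = €124.04

€124.04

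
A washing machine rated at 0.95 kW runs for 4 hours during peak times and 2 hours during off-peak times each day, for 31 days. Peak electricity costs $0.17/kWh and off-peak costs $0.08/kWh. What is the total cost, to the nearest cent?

Peak energy = 0.95 kW × 4 h × 31 = 117.8 kWh
Off-peak energy = 0.95 kW × 2 h × 31 = 58.9 kWh
Cost = 117.8 × $0.17 + 58.9 × $0.08 = $20.026 + $4.712 = $24.74

$24.74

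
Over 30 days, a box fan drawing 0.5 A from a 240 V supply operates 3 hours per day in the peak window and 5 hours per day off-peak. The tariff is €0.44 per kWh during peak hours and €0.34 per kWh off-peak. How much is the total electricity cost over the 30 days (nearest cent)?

Power = 0.5 A × 240 V = 120 W = 0.12 kW
Peak energy = 0.12 kW × 3 h × 30 = 10.8 kWh
Off-peak energy = 0.12 kW × 5 h × 30 = 18 kWh
Cost = 10.8 × €0.44 + 18 × €0.34 = €4.752 + €6.12 = €10.87

€10.87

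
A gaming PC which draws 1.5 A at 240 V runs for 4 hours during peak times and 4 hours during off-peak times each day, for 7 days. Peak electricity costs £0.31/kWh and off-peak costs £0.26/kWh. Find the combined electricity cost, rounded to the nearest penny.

£5.75

Power = 1.5 A × 240 V = 360 W = 0.36 kW
Peak energy = 0.36 kW × 4 h × 7 = 10.08 kWh
Off-peak energy = 0.36 kW × 4 h × 7 = 10.08 kWh
Cost = 10.08 × £0.31 + 10.08 × £0.26 = £3.1248 + £2.6208 = £5.75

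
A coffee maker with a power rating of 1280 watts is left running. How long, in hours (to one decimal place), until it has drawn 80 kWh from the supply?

Hours = 80 kWh ÷ 1.28 kW = 62.5 h

62.5 h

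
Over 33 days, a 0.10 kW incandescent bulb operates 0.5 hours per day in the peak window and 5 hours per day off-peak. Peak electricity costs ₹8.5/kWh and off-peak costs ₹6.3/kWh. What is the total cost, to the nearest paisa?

Peak energy = 0.1 kW × 0.5 h × 33 = 1.65 kWh
Off-peak energy = 0.1 kW × 5 h × 33 = 16.5 kWh
Cost = 1.65 × ₹8.5 + 16.5 × ₹6.3 = ₹14.025 + ₹103.95 = ₹117.98

₹117.98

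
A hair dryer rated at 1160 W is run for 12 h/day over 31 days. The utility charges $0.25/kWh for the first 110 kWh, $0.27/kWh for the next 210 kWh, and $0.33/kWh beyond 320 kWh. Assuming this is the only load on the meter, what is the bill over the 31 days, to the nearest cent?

Runtime = 12 h/day × 31 days = 372 h
Energy = 1.16 kW × 372 h = 431.52 kWh
Tier 1 (0–110 kWh): 110 × $0.25 = $27.5
Tier 2 (110–320 kWh): 210 × $0.27 = $56.7
Above 320 kWh: 111.52 × $0.33 = $36.8016
Bill = $121.00

$121.00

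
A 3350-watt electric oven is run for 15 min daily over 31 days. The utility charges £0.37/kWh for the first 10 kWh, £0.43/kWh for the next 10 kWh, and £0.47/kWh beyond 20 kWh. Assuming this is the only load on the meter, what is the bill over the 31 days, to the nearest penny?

£10.80

Runtime = 15 min × 31 = 465 min = 7.75 h
Energy = 3.35 kW × 7.75 h = 25.9625 kWh
Tier 1 (0–10 kWh): 10 × £0.37 = £3.7
Tier 2 (10–20 kWh): 10 × £0.43 = £4.3
Above 20 kWh: 5.9625 × £0.47 = £2.802375
Bill = £10.80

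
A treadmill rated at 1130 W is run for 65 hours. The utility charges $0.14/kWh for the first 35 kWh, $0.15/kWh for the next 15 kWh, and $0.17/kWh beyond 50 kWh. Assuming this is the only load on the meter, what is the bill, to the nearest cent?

$11.14

Energy = 1.13 kW × 65 h = 73.45 kWh
Tier 1 (0–35 kWh): 35 × $0.14 = $4.9
Tier 2 (35–50 kWh): 15 × $0.15 = $2.25
Above 50 kWh: 23.45 × $0.17 = $3.9865
Bill = $11.14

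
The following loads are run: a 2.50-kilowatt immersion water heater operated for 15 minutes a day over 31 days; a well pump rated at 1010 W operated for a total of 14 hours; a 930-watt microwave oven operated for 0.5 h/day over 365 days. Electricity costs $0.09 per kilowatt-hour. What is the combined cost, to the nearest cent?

$18.29

immersion water heater: Runtime = 15 min × 31 = 465 min = 7.75 h
immersion water heater: 2.5 kW × 7.75 h = 19.375 kWh
well pump: 1.01 kW × 14 h = 14.14 kWh
microwave oven: Runtime = 0.5 h/day × 365 days = 182.5 h
microwave oven: 0.93 kW × 182.5 h = 169.725 kWh
Total energy = 203.24 kWh
Cost = 203.24 × $0.09 = $18.29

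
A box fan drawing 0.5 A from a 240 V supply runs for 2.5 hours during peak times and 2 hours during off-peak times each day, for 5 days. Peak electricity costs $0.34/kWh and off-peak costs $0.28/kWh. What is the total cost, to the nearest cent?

$0.85

Power = 0.5 A × 240 V = 120 W = 0.12 kW
Peak energy = 0.12 kW × 2.5 h × 5 = 1.5 kWh
Off-peak energy = 0.12 kW × 2 h × 5 = 1.2 kWh
Cost = 1.5 × $0.34 + 1.2 × $0.28 = $0.51 + $0.336 = $0.85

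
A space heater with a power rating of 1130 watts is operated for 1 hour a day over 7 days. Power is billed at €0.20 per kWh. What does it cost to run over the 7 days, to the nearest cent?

Runtime = 1 h/day × 7 days = 7 h
Energy = 1.13 kW × 7 h = 7.91 kWh
Cost = 7.91 kWh × €0.20/kWh = €1.58

€1.58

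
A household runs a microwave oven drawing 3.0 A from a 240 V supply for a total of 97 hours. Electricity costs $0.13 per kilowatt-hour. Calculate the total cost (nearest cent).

$9.08

Power = 3.0 A × 240 V = 720 W = 0.72 kW
Energy = 0.72 kW × 97 h = 69.84 kWh
Cost = 69.84 kWh × $0.13/kWh = $9.08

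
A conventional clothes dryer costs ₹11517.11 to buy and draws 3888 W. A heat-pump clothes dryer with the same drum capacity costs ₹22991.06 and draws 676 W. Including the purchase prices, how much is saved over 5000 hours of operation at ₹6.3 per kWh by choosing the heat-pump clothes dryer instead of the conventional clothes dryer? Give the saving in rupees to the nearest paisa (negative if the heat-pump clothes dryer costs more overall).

₹89704.05

conventional clothes dryer: ₹11517.11 + (3888/1000) kW × 5000 h × ₹6.3 = ₹11517.11 + ₹122472 = ₹133989.11
heat-pump clothes dryer: ₹22991.06 + (676/1000) kW × 5000 h × ₹6.3 = ₹22991.06 + ₹21294 = ₹44285.06
Saving = ₹133989.11 − ₹44285.06 = ₹89704.05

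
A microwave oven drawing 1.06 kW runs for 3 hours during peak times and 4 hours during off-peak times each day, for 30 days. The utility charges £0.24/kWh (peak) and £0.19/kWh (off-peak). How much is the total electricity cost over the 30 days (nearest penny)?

Peak energy = 1.06 kW × 3 h × 30 = 95.4 kWh
Off-peak energy = 1.06 kW × 4 h × 30 = 127.2 kWh
Cost = 95.4 × £0.24 + 127.2 × £0.19 = £22.896 + £24.168 = £47.06

£47.06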